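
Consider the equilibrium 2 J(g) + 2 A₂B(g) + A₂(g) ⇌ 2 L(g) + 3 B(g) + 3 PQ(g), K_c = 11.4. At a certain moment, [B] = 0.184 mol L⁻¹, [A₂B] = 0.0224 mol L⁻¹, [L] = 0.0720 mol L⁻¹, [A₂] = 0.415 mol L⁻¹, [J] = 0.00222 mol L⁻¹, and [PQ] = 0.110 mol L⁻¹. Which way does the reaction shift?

toward reactants

Q_c = [L]²·[B]³·[PQ]³ / ([J]²·[A₂B]²·[A₂]) = (0.0720)²·(0.184)³·(0.110)³ / ((0.00222)²·(0.0224)²·(0.415)) = 41.9
Q_c = 41.9 > K_c = 11.4, so the reverse reaction proceeds.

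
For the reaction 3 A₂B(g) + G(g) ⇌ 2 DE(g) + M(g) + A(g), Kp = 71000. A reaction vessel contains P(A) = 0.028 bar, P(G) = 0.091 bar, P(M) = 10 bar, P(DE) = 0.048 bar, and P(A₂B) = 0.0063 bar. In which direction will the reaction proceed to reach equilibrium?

Qp = P(DE)²·P(M)·P(A) / (P(A₂B)³·P(G)) = (0.048)²·(10)·(0.028) / ((0.0063)³·(0.091)) = 28000
Qp = 28000 < Kp = 71000, so the forward reaction proceeds.

toward products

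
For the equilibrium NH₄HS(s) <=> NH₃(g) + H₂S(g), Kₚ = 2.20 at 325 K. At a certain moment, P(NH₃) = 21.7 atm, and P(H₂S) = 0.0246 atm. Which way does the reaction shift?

to the right

(NH₄HS is a pure solid — omitted from Qₚ.)
Qₚ = P(NH₃)·P(H₂S) = (21.7)·(0.0246) = 0.534
Qₚ = 0.534 < Kₚ = 2.20, so the forward reaction proceeds.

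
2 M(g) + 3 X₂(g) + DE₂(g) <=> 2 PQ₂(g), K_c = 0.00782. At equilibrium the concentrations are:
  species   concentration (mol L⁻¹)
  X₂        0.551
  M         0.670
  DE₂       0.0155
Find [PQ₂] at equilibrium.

[PQ₂] = 0.00302 mol L⁻¹

At equilibrium, K_c = [PQ₂]² / ([M]²·[X₂]³·[DE₂]) = 0.00782.
([PQ₂])² / ((0.670)²·(0.551)³·(0.0155)) = 0.00782
[PQ₂]² = 9.10e-6 ⇒ [PQ₂] = 0.00302 mol L⁻¹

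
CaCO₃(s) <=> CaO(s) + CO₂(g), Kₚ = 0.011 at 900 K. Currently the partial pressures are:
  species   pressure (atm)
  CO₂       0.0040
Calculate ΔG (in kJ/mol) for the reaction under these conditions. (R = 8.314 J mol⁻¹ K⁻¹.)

ΔG = -7.57 kJ/mol

(CaCO₃, CaO are pure solids — omitted from Qₚ.)
Qₚ = P(CO₂) = 0.00400
ΔG = RT ln(Qₚ/Kₚ) = (8.314 J mol⁻¹ K⁻¹)(900 K) × ln(0.00400/0.011)
   = (7.483 kJ/mol)(-1.012) = -7.57 kJ/mol
ΔG < 0, so the forward reaction is spontaneous (proceeds forward).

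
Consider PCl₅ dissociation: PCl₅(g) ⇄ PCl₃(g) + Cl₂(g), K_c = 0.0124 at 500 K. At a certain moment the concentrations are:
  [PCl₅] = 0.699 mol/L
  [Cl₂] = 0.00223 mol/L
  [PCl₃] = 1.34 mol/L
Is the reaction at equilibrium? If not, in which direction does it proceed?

to the right

Q_c = [PCl₃]·[Cl₂] / [PCl₅] = (1.34)·(0.00223) / (0.699) = 0.00427
Q_c = 0.00427 < K_c = 0.0124, so the forward reaction proceeds.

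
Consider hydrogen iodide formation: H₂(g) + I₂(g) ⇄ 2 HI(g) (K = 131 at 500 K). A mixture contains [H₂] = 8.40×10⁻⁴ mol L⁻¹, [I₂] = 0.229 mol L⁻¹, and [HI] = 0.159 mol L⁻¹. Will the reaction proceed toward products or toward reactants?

Q = [HI]² / ([H₂]·[I₂]) = (0.159)² / ((8.40×10⁻⁴)·(0.229)) = 131
Q = 131 = K, so the system is already at equilibrium.

no net change (already at equilibrium)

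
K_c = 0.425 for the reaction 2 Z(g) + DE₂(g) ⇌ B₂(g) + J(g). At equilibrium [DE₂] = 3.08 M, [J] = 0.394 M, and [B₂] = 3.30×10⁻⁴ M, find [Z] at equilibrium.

[Z] = 0.00997 M

At equilibrium, K_c = [B₂]·[J] / ([Z]²·[DE₂]) = 0.425.
(3.30×10⁻⁴)·(0.394) / (([Z])²·(3.08)) = 0.425
[Z]² = 9.93×10⁻⁵ ⇒ [Z] = 0.00997 M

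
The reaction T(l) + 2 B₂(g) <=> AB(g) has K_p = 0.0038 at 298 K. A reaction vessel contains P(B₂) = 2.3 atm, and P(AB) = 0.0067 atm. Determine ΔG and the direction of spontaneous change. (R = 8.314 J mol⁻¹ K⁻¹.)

(T is a pure liquid — omitted from Q_p.)
Q_p = P(AB) / P(B₂)² = (0.0067) / (2.3)² = 0.00127
ΔG = RT ln(Q_p/K_p) = (8.314 J mol⁻¹ K⁻¹)(298 K) × ln(0.00127/0.0038)
   = (2.478 kJ/mol)(-1.096) = -2.72 kJ/mol
ΔG < 0, so the forward reaction is spontaneous (proceeds forward).

ΔG = -2.72 kJ/mol; the forward reaction is spontaneous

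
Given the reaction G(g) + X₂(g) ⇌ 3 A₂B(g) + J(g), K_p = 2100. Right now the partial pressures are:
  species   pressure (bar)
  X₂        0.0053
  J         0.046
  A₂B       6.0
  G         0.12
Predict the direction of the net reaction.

reverse (toward reactants)

Q_p = P(A₂B)³·P(J) / (P(G)·P(X₂)) = (6.0)³·(0.046) / ((0.12)·(0.0053)) = 16000
Q_p = 16000 > K_p = 2100, so the reverse reaction proceeds.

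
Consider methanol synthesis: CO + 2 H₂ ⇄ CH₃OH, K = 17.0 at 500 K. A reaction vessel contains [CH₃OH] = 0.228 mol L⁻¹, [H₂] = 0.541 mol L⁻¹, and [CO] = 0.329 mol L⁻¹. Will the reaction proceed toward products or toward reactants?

Q = [CH₃OH] / ([CO]·[H₂]²) = (0.228) / ((0.329)·(0.541)²) = 2.37
Q = 2.37 < K = 17.0, so the forward reaction proceeds.

forward (toward products)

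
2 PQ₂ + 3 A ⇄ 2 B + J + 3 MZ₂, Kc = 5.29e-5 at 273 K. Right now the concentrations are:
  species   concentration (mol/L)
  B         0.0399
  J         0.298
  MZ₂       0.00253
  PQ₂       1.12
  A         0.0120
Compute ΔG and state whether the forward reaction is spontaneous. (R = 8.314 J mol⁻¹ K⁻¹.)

Qc = [B]²·[J]·[MZ₂]³ / ([PQ₂]²·[A]³) = (0.0399)²·(0.298)·(0.00253)³ / ((1.12)²·(0.0120)³) = 3.54e-6
ΔG = RT ln(Qc/Kc) = (8.314 J mol⁻¹ K⁻¹)(273 K) × ln(3.54e-6/5.29e-5)
   = (2.270 kJ/mol)(-2.704) = -6.14 kJ/mol
ΔG < 0, so the forward reaction is spontaneous (proceeds forward).

ΔG = -6.14 kJ/mol; the forward reaction is spontaneous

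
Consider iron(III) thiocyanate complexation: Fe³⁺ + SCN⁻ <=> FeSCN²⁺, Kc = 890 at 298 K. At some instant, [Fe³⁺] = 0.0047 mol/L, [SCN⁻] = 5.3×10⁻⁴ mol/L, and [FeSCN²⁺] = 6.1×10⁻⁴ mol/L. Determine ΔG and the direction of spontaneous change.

ΔG = -3.20 kJ/mol; the forward reaction is spontaneous

Qc = [FeSCN²⁺] / ([Fe³⁺]·[SCN⁻]) = (6.1×10⁻⁴) / ((0.0047)·(5.3×10⁻⁴)) = 245
ΔG = RT ln(Qc/Kc) = (8.314 J mol⁻¹ K⁻¹)(298 K) × ln(245/890)
   = (2.478 kJ/mol)(-1.290) = -3.20 kJ/mol
ΔG < 0, so the forward reaction is spontaneous (proceeds forward).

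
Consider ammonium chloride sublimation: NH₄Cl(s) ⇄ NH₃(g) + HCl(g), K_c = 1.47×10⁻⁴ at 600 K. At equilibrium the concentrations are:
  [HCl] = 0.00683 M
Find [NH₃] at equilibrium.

[NH₃] = 0.0215 M

(NH₄Cl is a pure solid — omitted from K_c.)
At equilibrium, K_c = [NH₃]·[HCl] = 1.47×10⁻⁴.
([NH₃])·(0.00683) = 1.47×10⁻⁴
[NH₃] = 0.0215 M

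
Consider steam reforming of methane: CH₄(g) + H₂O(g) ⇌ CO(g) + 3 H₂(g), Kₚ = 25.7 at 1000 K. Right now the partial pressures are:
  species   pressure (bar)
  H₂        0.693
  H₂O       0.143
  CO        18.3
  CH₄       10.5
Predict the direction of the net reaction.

to the right

Qₚ = P(CO)·P(H₂)³ / (P(CH₄)·P(H₂O)) = (18.3)·(0.693)³ / ((10.5)·(0.143)) = 4.06
Qₚ = 4.06 < Kₚ = 25.7, so the forward reaction proceeds.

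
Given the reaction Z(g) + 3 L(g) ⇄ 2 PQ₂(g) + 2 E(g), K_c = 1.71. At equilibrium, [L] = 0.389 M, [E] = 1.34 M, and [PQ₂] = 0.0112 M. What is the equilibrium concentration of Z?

At equilibrium, K_c = [PQ₂]²·[E]² / ([Z]·[L]³) = 1.71.
(0.0112)²·(1.34)² / (([Z])·(0.389)³) = 1.71
[Z] = 0.00224 M

[Z] = 0.00224 M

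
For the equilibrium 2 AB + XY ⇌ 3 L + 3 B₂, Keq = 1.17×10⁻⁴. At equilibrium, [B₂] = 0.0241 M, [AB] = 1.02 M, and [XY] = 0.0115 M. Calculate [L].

[L] = 0.464 M

At equilibrium, Keq = [L]³·[B₂]³ / ([AB]²·[XY]) = 1.17×10⁻⁴.
([L])³·(0.0241)³ / ((1.02)²·(0.0115)) = 1.17×10⁻⁴
[L]³ = 0.100 ⇒ [L] = 0.464 M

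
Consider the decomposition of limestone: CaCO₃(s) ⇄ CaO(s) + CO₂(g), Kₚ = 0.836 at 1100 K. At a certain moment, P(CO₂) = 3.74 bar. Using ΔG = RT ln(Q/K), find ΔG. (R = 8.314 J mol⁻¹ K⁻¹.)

ΔG = 13.7 kJ/mol

(CaCO₃, CaO are pure solids — omitted from Qₚ.)
Qₚ = P(CO₂) = 3.74
ΔG = RT ln(Qₚ/Kₚ) = (8.314 J mol⁻¹ K⁻¹)(1100 K) × ln(3.74/0.836)
   = (9.145 kJ/mol)(1.498) = 13.7 kJ/mol
ΔG > 0, so the forward reaction is non-spontaneous (proceeds in reverse).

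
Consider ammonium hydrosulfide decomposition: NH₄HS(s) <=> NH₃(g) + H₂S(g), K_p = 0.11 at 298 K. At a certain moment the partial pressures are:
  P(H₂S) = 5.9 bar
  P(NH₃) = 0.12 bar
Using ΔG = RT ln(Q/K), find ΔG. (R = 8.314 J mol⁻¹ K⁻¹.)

(NH₄HS is a pure solid — omitted from Q_p.)
Q_p = P(NH₃)·P(H₂S) = (0.12)·(5.9) = 0.708
ΔG = RT ln(Q_p/K_p) = (8.314 J mol⁻¹ K⁻¹)(298 K) × ln(0.708/0.11)
   = (2.478 kJ/mol)(1.862) = 4.61 kJ/mol
ΔG > 0, so the forward reaction is non-spontaneous (proceeds in reverse).

ΔG = 4.61 kJ/mol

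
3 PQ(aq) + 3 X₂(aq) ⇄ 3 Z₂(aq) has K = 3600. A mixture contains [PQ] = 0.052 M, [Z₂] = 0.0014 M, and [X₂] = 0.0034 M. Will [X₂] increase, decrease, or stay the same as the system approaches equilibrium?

Q = [Z₂]³ / ([PQ]³·[X₂]³) = (0.0014)³ / ((0.052)³·(0.0034)³) = 500
Q = 500 < K = 3600: net forward reaction.
X₂ is a reactant, so it decreases.

decrease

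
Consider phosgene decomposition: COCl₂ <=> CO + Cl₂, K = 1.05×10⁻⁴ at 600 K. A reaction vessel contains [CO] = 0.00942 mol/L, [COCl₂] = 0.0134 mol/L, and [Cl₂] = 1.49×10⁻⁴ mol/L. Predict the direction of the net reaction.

no net change (already at equilibrium)

Q = [CO]·[Cl₂] / [COCl₂] = (0.00942)·(1.49×10⁻⁴) / (0.0134) = 1.05×10⁻⁴
Q = 1.05×10⁻⁴ = K, so the system is already at equilibrium.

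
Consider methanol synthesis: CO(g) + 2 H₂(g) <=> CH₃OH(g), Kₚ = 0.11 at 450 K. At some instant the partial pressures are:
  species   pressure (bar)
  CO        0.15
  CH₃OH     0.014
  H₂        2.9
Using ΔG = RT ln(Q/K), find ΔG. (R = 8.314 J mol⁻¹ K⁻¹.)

ΔG = -8.58 kJ/mol

Qₚ = P(CH₃OH) / (P(CO)·P(H₂)²) = (0.014) / ((0.15)·(2.9)²) = 0.0111
ΔG = RT ln(Qₚ/Kₚ) = (8.314 J mol⁻¹ K⁻¹)(450 K) × ln(0.0111/0.11)
   = (3.741 kJ/mol)(-2.294) = -8.58 kJ/mol
ΔG < 0, so the forward reaction is spontaneous (proceeds forward).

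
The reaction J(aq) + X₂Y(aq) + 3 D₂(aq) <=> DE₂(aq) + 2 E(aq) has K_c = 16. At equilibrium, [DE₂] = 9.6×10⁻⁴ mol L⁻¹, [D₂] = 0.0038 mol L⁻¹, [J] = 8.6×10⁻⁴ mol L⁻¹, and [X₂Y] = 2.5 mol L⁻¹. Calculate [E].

[E] = 0.0014 mol L⁻¹

At equilibrium, K_c = [DE₂]·[E]² / ([J]·[X₂Y]·[D₂]³) = 16.
(9.6×10⁻⁴)·([E])² / ((8.6×10⁻⁴)·(2.5)·(0.0038)³) = 16
[E]² = 1.97×10⁻⁶ ⇒ [E] = 0.0014 mol L⁻¹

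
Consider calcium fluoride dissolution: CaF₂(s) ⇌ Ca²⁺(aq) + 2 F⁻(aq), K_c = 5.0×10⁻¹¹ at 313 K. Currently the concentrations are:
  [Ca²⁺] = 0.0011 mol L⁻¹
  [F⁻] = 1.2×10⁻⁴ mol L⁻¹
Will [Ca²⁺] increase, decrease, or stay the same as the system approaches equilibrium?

(CaF₂ is a pure solid — omitted from Q_c.)
Q_c = [Ca²⁺]·[F⁻]² = (0.0011)·(1.2×10⁻⁴)² = 1.6×10⁻¹¹
Q_c = 1.6×10⁻¹¹ < K_c = 5.0×10⁻¹¹: net forward reaction.
Ca²⁺ is a product, so it increases.

increase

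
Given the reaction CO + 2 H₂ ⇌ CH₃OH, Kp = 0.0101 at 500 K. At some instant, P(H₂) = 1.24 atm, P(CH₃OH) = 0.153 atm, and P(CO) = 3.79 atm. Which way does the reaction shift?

to the left

Qp = P(CH₃OH) / (P(CO)·P(H₂)²) = (0.153) / ((3.79)·(1.24)²) = 0.0263
Qp = 0.0263 > Kp = 0.0101, so the reverse reaction proceeds.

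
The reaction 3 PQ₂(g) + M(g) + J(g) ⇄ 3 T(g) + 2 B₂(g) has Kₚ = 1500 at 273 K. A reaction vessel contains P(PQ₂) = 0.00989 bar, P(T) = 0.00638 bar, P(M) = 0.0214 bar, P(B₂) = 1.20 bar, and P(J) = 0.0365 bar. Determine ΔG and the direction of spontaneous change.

Qₚ = P(T)³·P(B₂)² / (P(PQ₂)³·P(M)·P(J)) = (0.00638)³·(1.20)² / ((0.00989)³·(0.0214)·(0.0365)) = 495
ΔG = RT ln(Qₚ/Kₚ) = (8.314 J mol⁻¹ K⁻¹)(273 K) × ln(495/1500)
   = (2.270 kJ/mol)(-1.109) = -2.52 kJ/mol
ΔG < 0, so the forward reaction is spontaneous (proceeds forward).

ΔG = -2.52 kJ/mol; the forward reaction is spontaneous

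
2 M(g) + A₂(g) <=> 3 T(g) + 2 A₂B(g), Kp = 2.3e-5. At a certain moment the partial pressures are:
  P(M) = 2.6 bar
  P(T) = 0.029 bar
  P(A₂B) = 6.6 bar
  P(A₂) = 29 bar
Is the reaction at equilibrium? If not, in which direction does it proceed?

Qp = P(T)³·P(A₂B)² / (P(M)²·P(A₂)) = (0.029)³·(6.6)² / ((2.6)²·(29)) = 5.4e-6
Qp = 5.4e-6 < Kp = 2.3e-5, so the forward reaction proceeds.

toward products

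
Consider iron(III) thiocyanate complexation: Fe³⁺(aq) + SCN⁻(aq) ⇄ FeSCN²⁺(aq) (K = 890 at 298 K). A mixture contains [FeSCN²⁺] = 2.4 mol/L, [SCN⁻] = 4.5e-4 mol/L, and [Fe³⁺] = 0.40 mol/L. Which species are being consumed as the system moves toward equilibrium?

FeSCN²⁺ (products)

Q = [FeSCN²⁺] / ([Fe³⁺]·[SCN⁻]) = (2.4) / ((0.40)·(4.5e-4)) = 13000
Q = 13000 > K = 890: net reverse reaction.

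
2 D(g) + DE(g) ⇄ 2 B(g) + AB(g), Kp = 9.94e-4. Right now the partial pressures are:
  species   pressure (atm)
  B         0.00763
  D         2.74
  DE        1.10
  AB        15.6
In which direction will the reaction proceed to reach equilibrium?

Qp = P(B)²·P(AB) / (P(D)²·P(DE)) = (0.00763)²·(15.6) / ((2.74)²·(1.10)) = 1.10e-4
Qp = 1.10e-4 < Kp = 9.94e-4, so the forward reaction proceeds.

toward products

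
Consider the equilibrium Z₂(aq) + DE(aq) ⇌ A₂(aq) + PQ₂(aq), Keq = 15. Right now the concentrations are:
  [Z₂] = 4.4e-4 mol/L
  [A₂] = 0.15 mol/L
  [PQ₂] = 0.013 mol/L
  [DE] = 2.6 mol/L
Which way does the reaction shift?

to the right

Q = [A₂]·[PQ₂] / ([Z₂]·[DE]) = (0.15)·(0.013) / ((4.4e-4)·(2.6)) = 1.7
Q = 1.7 < Keq = 15, so the forward reaction proceeds.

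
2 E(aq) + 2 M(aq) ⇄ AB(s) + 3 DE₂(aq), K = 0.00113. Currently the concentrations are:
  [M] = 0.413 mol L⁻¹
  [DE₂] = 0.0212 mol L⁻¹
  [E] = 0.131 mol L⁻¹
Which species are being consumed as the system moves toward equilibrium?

AB, DE₂ (products)

(AB is a pure solid — omitted from Q.)
Q = [DE₂]³ / ([E]²·[M]²) = (0.0212)³ / ((0.131)²·(0.413)²) = 0.00326
Q = 0.00326 > K = 0.00113: net reverse reaction.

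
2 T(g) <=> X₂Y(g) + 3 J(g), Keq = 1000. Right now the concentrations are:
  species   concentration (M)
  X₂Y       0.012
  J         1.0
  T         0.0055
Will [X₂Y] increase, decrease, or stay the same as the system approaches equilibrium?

Q = [X₂Y]·[J]³ / [T]² = (0.012)·(1.0)³ / (0.0055)² = 400
Q = 400 < Keq = 1000: net forward reaction.
X₂Y is a product, so it increases.

increase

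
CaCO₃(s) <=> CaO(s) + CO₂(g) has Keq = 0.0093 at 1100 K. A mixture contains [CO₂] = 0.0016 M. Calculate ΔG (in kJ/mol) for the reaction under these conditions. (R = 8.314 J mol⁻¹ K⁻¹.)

(CaCO₃, CaO are pure solids — omitted from Q.)
Q = [CO₂] = 0.00160
ΔG = RT ln(Q/Keq) = (8.314 J mol⁻¹ K⁻¹)(1100 K) × ln(0.00160/0.0093)
   = (9.145 kJ/mol)(-1.760) = -16.1 kJ/mol
ΔG < 0, so the forward reaction is spontaneous (proceeds forward).

ΔG = -16.1 kJ/mol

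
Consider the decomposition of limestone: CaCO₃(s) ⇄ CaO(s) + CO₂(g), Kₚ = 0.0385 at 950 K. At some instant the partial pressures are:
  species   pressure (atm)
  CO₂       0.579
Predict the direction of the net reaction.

reverse (toward reactants)

(CaCO₃, CaO are pure solids — omitted from Qₚ.)
Qₚ = P(CO₂) = 0.579
Qₚ = 0.579 > Kₚ = 0.0385, so the reverse reaction proceeds.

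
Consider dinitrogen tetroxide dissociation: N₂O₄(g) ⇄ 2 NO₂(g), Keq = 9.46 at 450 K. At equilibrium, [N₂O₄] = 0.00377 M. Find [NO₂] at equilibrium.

At equilibrium, Keq = [NO₂]² / [N₂O₄] = 9.46.
([NO₂])² / (0.00377) = 9.46
[NO₂]² = 0.0357 ⇒ [NO₂] = 0.189 M

[NO₂] = 0.189 M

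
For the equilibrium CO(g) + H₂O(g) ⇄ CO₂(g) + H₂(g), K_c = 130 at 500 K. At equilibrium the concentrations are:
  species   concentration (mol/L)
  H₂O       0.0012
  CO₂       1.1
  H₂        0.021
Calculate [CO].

At equilibrium, K_c = [CO₂]·[H₂] / ([CO]·[H₂O]) = 130.
(1.1)·(0.021) / (([CO])·(0.0012)) = 130
[CO] = 0.148 = 0.15 mol/L

[CO] = 0.15 mol/L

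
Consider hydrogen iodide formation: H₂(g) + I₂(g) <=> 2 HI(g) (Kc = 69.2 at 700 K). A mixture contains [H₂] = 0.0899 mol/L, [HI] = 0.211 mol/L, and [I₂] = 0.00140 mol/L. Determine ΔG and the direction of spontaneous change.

Qc = [HI]² / ([H₂]·[I₂]) = (0.211)² / ((0.0899)·(0.00140)) = 354
ΔG = RT ln(Qc/Kc) = (8.314 J mol⁻¹ K⁻¹)(700 K) × ln(354/69.2)
   = (5.820 kJ/mol)(1.632) = 9.50 kJ/mol
ΔG > 0, so the forward reaction is non-spontaneous (proceeds in reverse).

ΔG = 9.50 kJ/mol; the forward reaction is non-spontaneous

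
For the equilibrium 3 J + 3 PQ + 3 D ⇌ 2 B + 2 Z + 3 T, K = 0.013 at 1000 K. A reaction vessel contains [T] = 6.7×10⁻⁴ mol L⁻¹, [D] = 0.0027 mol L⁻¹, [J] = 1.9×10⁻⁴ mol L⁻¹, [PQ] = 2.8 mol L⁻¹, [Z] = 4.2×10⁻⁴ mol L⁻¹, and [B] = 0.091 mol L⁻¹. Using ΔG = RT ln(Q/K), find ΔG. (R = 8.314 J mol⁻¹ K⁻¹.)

Q = [B]²·[Z]²·[T]³ / ([J]³·[PQ]³·[D]³) = (0.091)²·(4.2×10⁻⁴)²·(6.7×10⁻⁴)³ / ((1.9×10⁻⁴)³·(2.8)³·(0.0027)³) = 0.148
ΔG = RT ln(Q/K) = (8.314 J mol⁻¹ K⁻¹)(1000 K) × ln(0.148/0.013)
   = (8.314 kJ/mol)(2.432) = 20.2 kJ/mol
ΔG > 0, so the forward reaction is non-spontaneous (proceeds in reverse).

ΔG = 20.2 kJ/mol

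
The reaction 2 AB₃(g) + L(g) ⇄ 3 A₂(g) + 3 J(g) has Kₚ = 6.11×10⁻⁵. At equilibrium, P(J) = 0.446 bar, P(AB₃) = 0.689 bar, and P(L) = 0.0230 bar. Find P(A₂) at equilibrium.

P(A₂) = 0.0196 bar

At equilibrium, Kₚ = P(A₂)³·P(J)³ / (P(AB₃)²·P(L)) = 6.11×10⁻⁵.
(P(A₂))³·(0.446)³ / ((0.689)²·(0.0230)) = 6.11×10⁻⁵
P(A₂)³ = 7.52×10⁻⁶ ⇒ P(A₂) = 0.0196 bar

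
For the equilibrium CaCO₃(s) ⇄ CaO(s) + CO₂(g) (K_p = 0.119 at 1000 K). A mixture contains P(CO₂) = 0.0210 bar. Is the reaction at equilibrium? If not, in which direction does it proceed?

(CaCO₃, CaO are pure solids — omitted from Q_p.)
Q_p = P(CO₂) = 0.0210
Q_p = 0.0210 < K_p = 0.119, so the forward reaction proceeds.

in the forward direction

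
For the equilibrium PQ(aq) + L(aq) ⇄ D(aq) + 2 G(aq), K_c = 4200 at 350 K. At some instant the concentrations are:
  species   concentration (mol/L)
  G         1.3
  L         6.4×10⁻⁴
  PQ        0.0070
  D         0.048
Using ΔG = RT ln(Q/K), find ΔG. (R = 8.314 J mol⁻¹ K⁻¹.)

ΔG = 4.25 kJ/mol

Q_c = [D]·[G]² / ([PQ]·[L]) = (0.048)·(1.3)² / ((0.0070)·(6.4×10⁻⁴)) = 18100
ΔG = RT ln(Q_c/K_c) = (8.314 J mol⁻¹ K⁻¹)(350 K) × ln(18100/4200)
   = (2.910 kJ/mol)(1.461) = 4.25 kJ/mol
ΔG > 0, so the forward reaction is non-spontaneous (proceeds in reverse).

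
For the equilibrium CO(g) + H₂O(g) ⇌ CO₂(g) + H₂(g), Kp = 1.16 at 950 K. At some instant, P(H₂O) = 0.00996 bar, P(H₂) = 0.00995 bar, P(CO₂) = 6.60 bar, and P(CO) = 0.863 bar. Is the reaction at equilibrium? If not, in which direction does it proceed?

toward reactants

Qp = P(CO₂)·P(H₂) / (P(CO)·P(H₂O)) = (6.60)·(0.00995) / ((0.863)·(0.00996)) = 7.64
Qp = 7.64 > Kp = 1.16, so the reverse reaction proceeds.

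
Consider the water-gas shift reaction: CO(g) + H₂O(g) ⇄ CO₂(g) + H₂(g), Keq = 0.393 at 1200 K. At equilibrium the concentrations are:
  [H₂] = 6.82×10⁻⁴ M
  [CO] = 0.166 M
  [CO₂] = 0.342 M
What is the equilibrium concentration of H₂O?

[H₂O] = 0.00358 M

At equilibrium, Keq = [CO₂]·[H₂] / ([CO]·[H₂O]) = 0.393.
(0.342)·(6.82×10⁻⁴) / ((0.166)·([H₂O])) = 0.393
[H₂O] = 0.00358 M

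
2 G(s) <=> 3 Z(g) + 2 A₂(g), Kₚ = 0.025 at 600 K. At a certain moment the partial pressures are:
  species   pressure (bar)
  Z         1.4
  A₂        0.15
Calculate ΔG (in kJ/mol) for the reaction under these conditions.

(G is a pure solid — omitted from Qₚ.)
Qₚ = P(Z)³·P(A₂)² = (1.4)³·(0.15)² = 0.0617
ΔG = RT ln(Qₚ/Kₚ) = (8.314 J mol⁻¹ K⁻¹)(600 K) × ln(0.0617/0.025)
   = (4.988 kJ/mol)(0.9034) = 4.51 kJ/mol
ΔG > 0, so the forward reaction is non-spontaneous (proceeds in reverse).

ΔG = 4.51 kJ/mol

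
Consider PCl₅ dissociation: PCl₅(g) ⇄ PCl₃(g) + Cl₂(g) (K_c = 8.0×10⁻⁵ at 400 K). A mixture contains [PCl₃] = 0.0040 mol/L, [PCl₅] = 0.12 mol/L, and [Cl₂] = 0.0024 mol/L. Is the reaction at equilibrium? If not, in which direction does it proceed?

Q_c = [PCl₃]·[Cl₂] / [PCl₅] = (0.0040)·(0.0024) / (0.12) = 8.0×10⁻⁵
Q_c = 8.0×10⁻⁵ = K_c, so the system is already at equilibrium.

neither direction; the system is at equilibrium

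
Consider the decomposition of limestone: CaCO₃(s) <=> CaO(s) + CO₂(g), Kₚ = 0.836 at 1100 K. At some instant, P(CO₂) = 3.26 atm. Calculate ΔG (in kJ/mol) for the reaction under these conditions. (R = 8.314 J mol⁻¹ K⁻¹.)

(CaCO₃, CaO are pure solids — omitted from Qₚ.)
Qₚ = P(CO₂) = 3.26
ΔG = RT ln(Qₚ/Kₚ) = (8.314 J mol⁻¹ K⁻¹)(1100 K) × ln(3.26/0.836)
   = (9.145 kJ/mol)(1.361) = 12.4 kJ/mol
ΔG > 0, so the forward reaction is non-spontaneous (proceeds in reverse).

ΔG = 12.4 kJ/mol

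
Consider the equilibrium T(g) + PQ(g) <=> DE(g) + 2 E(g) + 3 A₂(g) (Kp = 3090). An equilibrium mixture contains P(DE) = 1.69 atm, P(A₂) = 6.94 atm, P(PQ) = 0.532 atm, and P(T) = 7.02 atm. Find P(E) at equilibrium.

P(E) = 4.52 atm

At equilibrium, Kp = P(DE)·P(E)²·P(A₂)³ / (P(T)·P(PQ)) = 3090.
(1.69)·(P(E))²·(6.94)³ / ((7.02)·(0.532)) = 3090
P(E)² = 20.4 ⇒ P(E) = 4.52 atm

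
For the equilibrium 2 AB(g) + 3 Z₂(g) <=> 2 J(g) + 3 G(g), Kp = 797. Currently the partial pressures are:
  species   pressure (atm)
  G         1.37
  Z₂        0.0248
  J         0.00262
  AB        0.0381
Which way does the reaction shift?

neither direction; the system is at equilibrium

Qp = P(J)²·P(G)³ / (P(AB)²·P(Z₂)³) = (0.00262)²·(1.37)³ / ((0.0381)²·(0.0248)³) = 797
Qp = 797 = Kp, so the system is already at equilibrium.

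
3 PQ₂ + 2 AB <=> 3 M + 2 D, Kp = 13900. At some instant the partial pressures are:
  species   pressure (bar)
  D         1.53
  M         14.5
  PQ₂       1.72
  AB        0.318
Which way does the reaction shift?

at equilibrium

Qp = P(M)³·P(D)² / (P(PQ₂)³·P(AB)²) = (14.5)³·(1.53)² / ((1.72)³·(0.318)²) = 13900
Qp = 13900 = Kp, so the system is already at equilibrium.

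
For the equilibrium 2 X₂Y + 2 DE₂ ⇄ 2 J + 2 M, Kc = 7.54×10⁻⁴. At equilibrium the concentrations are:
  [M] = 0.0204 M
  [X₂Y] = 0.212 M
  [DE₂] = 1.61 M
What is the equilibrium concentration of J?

At equilibrium, Kc = [J]²·[M]² / ([X₂Y]²·[DE₂]²) = 7.54×10⁻⁴.
([J])²·(0.0204)² / ((0.212)²·(1.61)²) = 7.54×10⁻⁴
[J]² = 0.211 ⇒ [J] = 0.459 M

[J] = 0.459 M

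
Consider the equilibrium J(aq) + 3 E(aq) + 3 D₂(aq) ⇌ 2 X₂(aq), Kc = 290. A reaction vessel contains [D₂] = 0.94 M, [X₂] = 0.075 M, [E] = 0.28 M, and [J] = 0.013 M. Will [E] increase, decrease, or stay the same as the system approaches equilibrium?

Qc = [X₂]² / ([J]·[E]³·[D₂]³) = (0.075)² / ((0.013)·(0.28)³·(0.94)³) = 24
Qc = 24 < Kc = 290: net forward reaction.
E is a reactant, so it decreases.

decrease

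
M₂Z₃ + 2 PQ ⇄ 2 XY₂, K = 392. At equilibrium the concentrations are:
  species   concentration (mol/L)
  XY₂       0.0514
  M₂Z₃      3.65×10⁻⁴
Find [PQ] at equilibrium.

[PQ] = 0.136 mol/L

At equilibrium, K = [XY₂]² / ([M₂Z₃]·[PQ]²) = 392.
(0.0514)² / ((3.65×10⁻⁴)·([PQ])²) = 392
[PQ]² = 0.0185 ⇒ [PQ] = 0.136 mol/L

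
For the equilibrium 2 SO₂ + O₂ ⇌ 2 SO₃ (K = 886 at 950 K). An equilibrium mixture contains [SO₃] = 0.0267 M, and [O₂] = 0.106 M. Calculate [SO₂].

[SO₂] = 0.00276 M

At equilibrium, K = [SO₃]² / ([SO₂]²·[O₂]) = 886.
(0.0267)² / (([SO₂])²·(0.106)) = 886
[SO₂]² = 7.59e-6 ⇒ [SO₂] = 0.00276 M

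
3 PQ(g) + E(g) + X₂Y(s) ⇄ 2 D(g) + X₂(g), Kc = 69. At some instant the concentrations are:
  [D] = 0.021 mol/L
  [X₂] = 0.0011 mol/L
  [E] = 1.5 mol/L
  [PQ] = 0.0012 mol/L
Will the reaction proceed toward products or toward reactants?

(X₂Y is a pure solid — omitted from Qc.)
Qc = [D]²·[X₂] / ([PQ]³·[E]) = (0.021)²·(0.0011) / ((0.0012)³·(1.5)) = 190
Qc = 190 > Kc = 69, so the reverse reaction proceeds.

toward reactants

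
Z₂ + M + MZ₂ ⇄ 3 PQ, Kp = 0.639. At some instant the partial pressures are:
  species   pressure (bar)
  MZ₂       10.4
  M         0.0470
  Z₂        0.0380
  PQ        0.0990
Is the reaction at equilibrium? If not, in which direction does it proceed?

Qp = P(PQ)³ / (P(Z₂)·P(M)·P(MZ₂)) = (0.0990)³ / ((0.0380)·(0.0470)·(10.4)) = 0.0522
Qp = 0.0522 < Kp = 0.639, so the forward reaction proceeds.

to the right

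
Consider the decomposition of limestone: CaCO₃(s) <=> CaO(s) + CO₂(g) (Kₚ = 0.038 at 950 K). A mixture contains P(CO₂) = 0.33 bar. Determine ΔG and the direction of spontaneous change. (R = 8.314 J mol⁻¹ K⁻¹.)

(CaCO₃, CaO are pure solids — omitted from Qₚ.)
Qₚ = P(CO₂) = 0.330
ΔG = RT ln(Qₚ/Kₚ) = (8.314 J mol⁻¹ K⁻¹)(950 K) × ln(0.330/0.038)
   = (7.898 kJ/mol)(2.162) = 17.1 kJ/mol
ΔG > 0, so the forward reaction is non-spontaneous (proceeds in reverse).

ΔG = 17.1 kJ/mol; the forward reaction is non-spontaneous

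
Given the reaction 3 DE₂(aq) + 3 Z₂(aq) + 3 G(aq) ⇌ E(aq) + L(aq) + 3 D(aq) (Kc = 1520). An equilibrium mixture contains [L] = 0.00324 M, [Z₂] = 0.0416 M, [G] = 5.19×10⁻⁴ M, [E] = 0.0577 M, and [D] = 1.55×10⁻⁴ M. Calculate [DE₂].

At equilibrium, Kc = [E]·[L]·[D]³ / ([DE₂]³·[Z₂]³·[G]³) = 1520.
(0.0577)·(0.00324)·(1.55×10⁻⁴)³ / (([DE₂])³·(0.0416)³·(5.19×10⁻⁴)³) = 1520
[DE₂]³ = 4.55×10⁻⁵ ⇒ [DE₂] = 0.0357 M

[DE₂] = 0.0357 M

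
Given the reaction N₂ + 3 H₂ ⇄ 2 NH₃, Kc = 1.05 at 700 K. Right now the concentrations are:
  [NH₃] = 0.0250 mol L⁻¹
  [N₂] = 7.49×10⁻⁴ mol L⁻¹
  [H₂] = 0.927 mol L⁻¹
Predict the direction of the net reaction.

Qc = [NH₃]² / ([N₂]·[H₂]³) = (0.0250)² / ((7.49×10⁻⁴)·(0.927)³) = 1.05
Qc = 1.05 = Kc, so the system is already at equilibrium.

neither direction; the system is at equilibrium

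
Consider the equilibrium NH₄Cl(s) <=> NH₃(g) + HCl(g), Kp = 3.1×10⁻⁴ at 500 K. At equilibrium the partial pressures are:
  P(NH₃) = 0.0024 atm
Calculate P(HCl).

P(HCl) = 0.13 atm

(NH₄Cl is a pure solid — omitted from Kp.)
At equilibrium, Kp = P(NH₃)·P(HCl) = 3.1×10⁻⁴.
(0.0024)·(P(HCl)) = 3.1×10⁻⁴
P(HCl) = 0.129 = 0.13 atm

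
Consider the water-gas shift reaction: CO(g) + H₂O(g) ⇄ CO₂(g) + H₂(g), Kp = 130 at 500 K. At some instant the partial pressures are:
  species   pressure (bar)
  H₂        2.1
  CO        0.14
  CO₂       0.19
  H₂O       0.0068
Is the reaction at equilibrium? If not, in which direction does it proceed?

Qp = P(CO₂)·P(H₂) / (P(CO)·P(H₂O)) = (0.19)·(2.1) / ((0.14)·(0.0068)) = 420
Qp = 420 > Kp = 130, so the reverse reaction proceeds.

to the left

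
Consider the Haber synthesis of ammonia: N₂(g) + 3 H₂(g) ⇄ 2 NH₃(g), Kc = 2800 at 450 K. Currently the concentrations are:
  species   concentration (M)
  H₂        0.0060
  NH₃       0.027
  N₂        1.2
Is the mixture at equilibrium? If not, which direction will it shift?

Qc = [NH₃]² / ([N₂]·[H₂]³) = (0.027)² / ((1.2)·(0.0060)³) = 2800
Qc = 2800 = Kc; the system is at equilibrium.

yes, at equilibrium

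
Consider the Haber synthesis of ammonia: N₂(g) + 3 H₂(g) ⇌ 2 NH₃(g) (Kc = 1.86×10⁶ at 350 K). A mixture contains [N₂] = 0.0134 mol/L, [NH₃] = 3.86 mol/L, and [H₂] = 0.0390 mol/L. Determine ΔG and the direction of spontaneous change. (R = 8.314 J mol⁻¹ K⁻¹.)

ΔG = 6.72 kJ/mol; the forward reaction is non-spontaneous

Qc = [NH₃]² / ([N₂]·[H₂]³) = (3.86)² / ((0.0134)·(0.0390)³) = 1.87×10⁷
ΔG = RT ln(Qc/Kc) = (8.314 J mol⁻¹ K⁻¹)(350 K) × ln(1.87×10⁷/1.86×10⁶)
   = (2.910 kJ/mol)(2.308) = 6.72 kJ/mol
ΔG > 0, so the forward reaction is non-spontaneous (proceeds in reverse).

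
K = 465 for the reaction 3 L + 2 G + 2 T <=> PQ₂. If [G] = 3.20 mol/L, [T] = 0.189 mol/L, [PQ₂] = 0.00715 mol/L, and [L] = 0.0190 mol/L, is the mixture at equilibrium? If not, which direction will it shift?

Q = [PQ₂] / ([L]³·[G]²·[T]²) = (0.00715) / ((0.0190)³·(3.20)²·(0.189)²) = 2850
Q = 2850 > K = 465: net reverse reaction.

no; Q > K, reaction proceeds in reverse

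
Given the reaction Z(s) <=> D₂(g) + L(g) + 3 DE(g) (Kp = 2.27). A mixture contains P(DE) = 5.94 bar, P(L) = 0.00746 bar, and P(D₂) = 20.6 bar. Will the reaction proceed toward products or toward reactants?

to the left

(Z is a pure solid — omitted from Qp.)
Qp = P(D₂)·P(L)·P(DE)³ = (20.6)·(0.00746)·(5.94)³ = 32.2
Qp = 32.2 > Kp = 2.27, so the reverse reaction proceeds.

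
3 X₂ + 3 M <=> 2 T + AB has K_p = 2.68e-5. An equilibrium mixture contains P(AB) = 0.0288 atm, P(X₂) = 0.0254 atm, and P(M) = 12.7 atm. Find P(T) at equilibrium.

At equilibrium, K_p = P(T)²·P(AB) / (P(X₂)³·P(M)³) = 2.68e-5.
(P(T))²·(0.0288) / ((0.0254)³·(12.7)³) = 2.68e-5
P(T)² = 3.12e-5 ⇒ P(T) = 0.00559 atm

P(T) = 0.00559 atm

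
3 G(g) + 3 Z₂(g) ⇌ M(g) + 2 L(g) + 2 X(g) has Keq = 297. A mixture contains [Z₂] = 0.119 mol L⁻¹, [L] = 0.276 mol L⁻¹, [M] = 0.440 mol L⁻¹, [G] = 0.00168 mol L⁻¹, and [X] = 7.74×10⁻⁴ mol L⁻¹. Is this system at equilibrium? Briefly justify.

no; Q > K, reaction proceeds in reverse

Q = [M]·[L]²·[X]² / ([G]³·[Z₂]³) = (0.440)·(0.276)²·(7.74×10⁻⁴)² / ((0.00168)³·(0.119)³) = 2510
Q = 2510 > Keq = 297: net reverse reaction.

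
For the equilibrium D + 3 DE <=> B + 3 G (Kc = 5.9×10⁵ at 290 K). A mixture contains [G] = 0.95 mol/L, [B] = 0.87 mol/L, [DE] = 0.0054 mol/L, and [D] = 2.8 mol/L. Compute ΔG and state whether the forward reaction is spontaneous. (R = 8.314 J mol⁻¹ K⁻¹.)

ΔG = 2.54 kJ/mol; the forward reaction is non-spontaneous

Qc = [B]·[G]³ / ([D]·[DE]³) = (0.87)·(0.95)³ / ((2.8)·(0.0054)³) = 1.69×10⁶
ΔG = RT ln(Qc/Kc) = (8.314 J mol⁻¹ K⁻¹)(290 K) × ln(1.69×10⁶/5.9×10⁵)
   = (2.411 kJ/mol)(1.052) = 2.54 kJ/mol
ΔG > 0, so the forward reaction is non-spontaneous (proceeds in reverse).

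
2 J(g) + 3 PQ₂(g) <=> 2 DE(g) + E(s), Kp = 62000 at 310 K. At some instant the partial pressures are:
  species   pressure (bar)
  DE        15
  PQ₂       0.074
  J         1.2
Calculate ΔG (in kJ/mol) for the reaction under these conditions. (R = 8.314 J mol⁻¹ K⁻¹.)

ΔG = 4.71 kJ/mol

(E is a pure solid — omitted from Qp.)
Qp = P(DE)² / (P(J)²·P(PQ₂)³) = (15)² / ((1.2)²·(0.074)³) = 3.86×10⁵
ΔG = RT ln(Qp/Kp) = (8.314 J mol⁻¹ K⁻¹)(310 K) × ln(3.86×10⁵/62000)
   = (2.577 kJ/mol)(1.829) = 4.71 kJ/mol
ΔG > 0, so the forward reaction is non-spontaneous (proceeds in reverse).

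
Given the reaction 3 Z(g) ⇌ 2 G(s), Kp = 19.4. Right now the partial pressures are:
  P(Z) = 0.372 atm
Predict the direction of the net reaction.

(G is a pure solid — omitted from Qp.)
Qp = 1 / P(Z)³ = 1 / (0.372)³ = 19.4
Qp = 19.4 = Kp, so the system is already at equilibrium.

at equilibrium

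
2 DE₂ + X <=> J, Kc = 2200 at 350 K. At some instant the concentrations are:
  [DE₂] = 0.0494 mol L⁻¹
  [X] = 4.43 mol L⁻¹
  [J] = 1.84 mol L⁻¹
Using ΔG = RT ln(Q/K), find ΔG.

ΔG = -7.45 kJ/mol

Qc = [J] / ([DE₂]²·[X]) = (1.84) / ((0.0494)²·(4.43)) = 170
ΔG = RT ln(Qc/Kc) = (8.314 J mol⁻¹ K⁻¹)(350 K) × ln(170/2200)
   = (2.910 kJ/mol)(-2.560) = -7.45 kJ/mol
ΔG < 0, so the forward reaction is spontaneous (proceeds forward).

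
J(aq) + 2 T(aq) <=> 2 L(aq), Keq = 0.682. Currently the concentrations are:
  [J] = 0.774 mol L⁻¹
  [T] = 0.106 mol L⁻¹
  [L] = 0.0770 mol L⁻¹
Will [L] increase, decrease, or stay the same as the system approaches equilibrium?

Q = [L]² / ([J]·[T]²) = (0.0770)² / ((0.774)·(0.106)²) = 0.682
Q = 0.682 = Keq; the system is at equilibrium.

stay the same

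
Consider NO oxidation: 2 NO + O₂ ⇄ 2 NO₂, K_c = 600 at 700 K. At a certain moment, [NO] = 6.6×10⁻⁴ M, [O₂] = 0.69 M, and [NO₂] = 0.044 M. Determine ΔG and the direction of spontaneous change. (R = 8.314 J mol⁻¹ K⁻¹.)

ΔG = 13.8 kJ/mol; the forward reaction is non-spontaneous

Q_c = [NO₂]² / ([NO]²·[O₂]) = (0.044)² / ((6.6×10⁻⁴)²·(0.69)) = 6440
ΔG = RT ln(Q_c/K_c) = (8.314 J mol⁻¹ K⁻¹)(700 K) × ln(6440/600)
   = (5.820 kJ/mol)(2.373) = 13.8 kJ/mol
ΔG > 0, so the forward reaction is non-spontaneous (proceeds in reverse).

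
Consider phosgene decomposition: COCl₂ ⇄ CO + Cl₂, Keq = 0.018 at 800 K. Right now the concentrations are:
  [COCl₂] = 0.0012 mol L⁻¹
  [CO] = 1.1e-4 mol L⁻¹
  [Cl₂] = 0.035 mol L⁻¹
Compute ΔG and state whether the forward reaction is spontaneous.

ΔG = -11.5 kJ/mol; the forward reaction is spontaneous

Q = [CO]·[Cl₂] / [COCl₂] = (1.1e-4)·(0.035) / (0.0012) = 0.00321
ΔG = RT ln(Q/Keq) = (8.314 J mol⁻¹ K⁻¹)(800 K) × ln(0.00321/0.018)
   = (6.651 kJ/mol)(-1.724) = -11.5 kJ/mol
ΔG < 0, so the forward reaction is spontaneous (proceeds forward).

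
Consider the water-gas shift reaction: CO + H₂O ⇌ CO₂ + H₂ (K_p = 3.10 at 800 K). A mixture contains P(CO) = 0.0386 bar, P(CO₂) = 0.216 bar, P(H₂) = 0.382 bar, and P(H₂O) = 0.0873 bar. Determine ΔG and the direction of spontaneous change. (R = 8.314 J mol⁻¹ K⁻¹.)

Q_p = P(CO₂)·P(H₂) / (P(CO)·P(H₂O)) = (0.216)·(0.382) / ((0.0386)·(0.0873)) = 24.5
ΔG = RT ln(Q_p/K_p) = (8.314 J mol⁻¹ K⁻¹)(800 K) × ln(24.5/3.10)
   = (6.651 kJ/mol)(2.067) = 13.7 kJ/mol
ΔG > 0, so the forward reaction is non-spontaneous (proceeds in reverse).

ΔG = 13.7 kJ/mol; the forward reaction is non-spontaneous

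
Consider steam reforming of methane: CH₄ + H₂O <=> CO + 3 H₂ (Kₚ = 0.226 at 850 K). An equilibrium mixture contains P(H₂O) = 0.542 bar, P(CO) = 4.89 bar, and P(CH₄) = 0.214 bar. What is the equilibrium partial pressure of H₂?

P(H₂) = 0.175 bar

At equilibrium, Kₚ = P(CO)·P(H₂)³ / (P(CH₄)·P(H₂O)) = 0.226.
(4.89)·(P(H₂))³ / ((0.214)·(0.542)) = 0.226
P(H₂)³ = 0.00536 ⇒ P(H₂) = 0.175 bar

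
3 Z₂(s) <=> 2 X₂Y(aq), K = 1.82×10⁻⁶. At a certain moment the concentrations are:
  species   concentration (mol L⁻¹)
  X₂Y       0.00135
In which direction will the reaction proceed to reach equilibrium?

neither direction; the system is at equilibrium

(Z₂ is a pure solid — omitted from Q.)
Q = [X₂Y]² = (0.00135)² = 1.82×10⁻⁶
Q = 1.82×10⁻⁶ = K, so the system is already at equilibrium.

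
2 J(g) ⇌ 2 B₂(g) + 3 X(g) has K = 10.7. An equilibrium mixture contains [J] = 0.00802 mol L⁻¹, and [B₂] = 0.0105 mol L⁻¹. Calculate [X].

At equilibrium, K = [B₂]²·[X]³ / [J]² = 10.7.
(0.0105)²·([X])³ / (0.00802)² = 10.7
[X]³ = 6.24 ⇒ [X] = 1.84 mol L⁻¹

[X] = 1.84 mol L⁻¹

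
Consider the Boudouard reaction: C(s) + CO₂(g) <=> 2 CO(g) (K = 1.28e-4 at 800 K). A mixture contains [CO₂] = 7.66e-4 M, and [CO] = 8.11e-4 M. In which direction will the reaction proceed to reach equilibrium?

in the reverse direction

(C is a pure solid — omitted from Q.)
Q = [CO]² / [CO₂] = (8.11e-4)² / (7.66e-4) = 8.59e-4
Q = 8.59e-4 > K = 1.28e-4, so the reverse reaction proceeds.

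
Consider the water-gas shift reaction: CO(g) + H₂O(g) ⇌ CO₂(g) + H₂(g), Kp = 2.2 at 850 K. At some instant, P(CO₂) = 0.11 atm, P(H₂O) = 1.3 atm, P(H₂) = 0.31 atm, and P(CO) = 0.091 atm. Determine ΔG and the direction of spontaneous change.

Qp = P(CO₂)·P(H₂) / (P(CO)·P(H₂O)) = (0.11)·(0.31) / ((0.091)·(1.3)) = 0.288
ΔG = RT ln(Qp/Kp) = (8.314 J mol⁻¹ K⁻¹)(850 K) × ln(0.288/2.2)
   = (7.067 kJ/mol)(-2.033) = -14.4 kJ/mol
ΔG < 0, so the forward reaction is spontaneous (proceeds forward).

ΔG = -14.4 kJ/mol; the forward reaction is spontaneous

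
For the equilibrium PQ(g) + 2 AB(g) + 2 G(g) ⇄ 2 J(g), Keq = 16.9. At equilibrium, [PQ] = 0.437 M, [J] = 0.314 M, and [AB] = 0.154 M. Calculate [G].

At equilibrium, Keq = [J]² / ([PQ]·[AB]²·[G]²) = 16.9.
(0.314)² / ((0.437)·(0.154)²·([G])²) = 16.9
[G]² = 0.563 ⇒ [G] = 0.750 M

[G] = 0.750 M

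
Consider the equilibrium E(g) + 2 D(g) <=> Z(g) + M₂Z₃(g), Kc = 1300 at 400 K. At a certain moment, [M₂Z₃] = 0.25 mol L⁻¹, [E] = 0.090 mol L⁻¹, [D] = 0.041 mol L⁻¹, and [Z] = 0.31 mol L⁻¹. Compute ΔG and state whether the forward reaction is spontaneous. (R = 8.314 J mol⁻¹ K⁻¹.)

ΔG = -3.10 kJ/mol; the forward reaction is spontaneous

Qc = [Z]·[M₂Z₃] / ([E]·[D]²) = (0.31)·(0.25) / ((0.090)·(0.041)²) = 512
ΔG = RT ln(Qc/Kc) = (8.314 J mol⁻¹ K⁻¹)(400 K) × ln(512/1300)
   = (3.326 kJ/mol)(-0.9318) = -3.10 kJ/mol
ΔG < 0, so the forward reaction is spontaneous (proceeds forward).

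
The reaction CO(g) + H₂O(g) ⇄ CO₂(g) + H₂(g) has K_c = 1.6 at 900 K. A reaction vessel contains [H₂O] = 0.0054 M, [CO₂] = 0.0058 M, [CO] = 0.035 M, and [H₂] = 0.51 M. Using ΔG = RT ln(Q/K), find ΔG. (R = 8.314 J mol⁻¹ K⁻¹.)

ΔG = 17.1 kJ/mol

Q_c = [CO₂]·[H₂] / ([CO]·[H₂O]) = (0.0058)·(0.51) / ((0.035)·(0.0054)) = 15.7
ΔG = RT ln(Q_c/K_c) = (8.314 J mol⁻¹ K⁻¹)(900 K) × ln(15.7/1.6)
   = (7.483 kJ/mol)(2.284) = 17.1 kJ/mol
ΔG > 0, so the forward reaction is non-spontaneous (proceeds in reverse).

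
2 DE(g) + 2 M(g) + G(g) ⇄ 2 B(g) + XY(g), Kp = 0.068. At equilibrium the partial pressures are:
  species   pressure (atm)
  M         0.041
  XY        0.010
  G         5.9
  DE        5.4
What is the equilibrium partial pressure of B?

At equilibrium, Kp = P(B)²·P(XY) / (P(DE)²·P(M)²·P(G)) = 0.068.
(P(B))²·(0.010) / ((5.4)²·(0.041)²·(5.9)) = 0.068
P(B)² = 1.97 ⇒ P(B) = 1.4 atm

P(B) = 1.4 atm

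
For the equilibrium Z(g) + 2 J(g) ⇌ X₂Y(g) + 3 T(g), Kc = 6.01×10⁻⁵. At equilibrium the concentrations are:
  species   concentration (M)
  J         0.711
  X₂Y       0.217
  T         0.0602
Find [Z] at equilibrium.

[Z] = 1.56 M

At equilibrium, Kc = [X₂Y]·[T]³ / ([Z]·[J]²) = 6.01×10⁻⁵.
(0.217)·(0.0602)³ / (([Z])·(0.711)²) = 6.01×10⁻⁵
[Z] = 1.56 M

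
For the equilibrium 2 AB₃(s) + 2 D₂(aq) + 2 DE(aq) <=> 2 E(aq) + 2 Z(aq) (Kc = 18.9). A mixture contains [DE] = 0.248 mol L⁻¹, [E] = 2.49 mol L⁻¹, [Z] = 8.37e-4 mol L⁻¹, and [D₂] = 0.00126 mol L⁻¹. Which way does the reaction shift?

in the reverse direction

(AB₃ is a pure solid — omitted from Qc.)
Qc = [E]²·[Z]² / ([D₂]²·[DE]²) = (2.49)²·(8.37e-4)² / ((0.00126)²·(0.248)²) = 44.5
Qc = 44.5 > Kc = 18.9, so the reverse reaction proceeds.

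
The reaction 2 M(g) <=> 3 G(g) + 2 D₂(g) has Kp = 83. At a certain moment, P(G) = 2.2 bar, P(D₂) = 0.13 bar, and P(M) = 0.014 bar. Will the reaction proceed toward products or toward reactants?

reverse (toward reactants)

Qp = P(G)³·P(D₂)² / P(M)² = (2.2)³·(0.13)² / (0.014)² = 920
Qp = 920 > Kp = 83, so the reverse reaction proceeds.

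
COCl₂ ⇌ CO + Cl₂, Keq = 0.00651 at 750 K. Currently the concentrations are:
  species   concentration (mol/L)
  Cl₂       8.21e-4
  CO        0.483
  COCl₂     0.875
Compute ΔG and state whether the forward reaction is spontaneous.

Q = [CO]·[Cl₂] / [COCl₂] = (0.483)·(8.21e-4) / (0.875) = 4.53e-4
ΔG = RT ln(Q/Keq) = (8.314 J mol⁻¹ K⁻¹)(750 K) × ln(4.53e-4/0.00651)
   = (6.236 kJ/mol)(-2.665) = -16.6 kJ/mol
ΔG < 0, so the forward reaction is spontaneous (proceeds forward).

ΔG = -16.6 kJ/mol; the forward reaction is spontaneous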